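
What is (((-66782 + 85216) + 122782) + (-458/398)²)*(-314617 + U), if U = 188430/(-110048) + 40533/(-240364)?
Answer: -5817555066895649156875537/130938614933584 ≈ -4.4430e+10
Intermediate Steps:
U = -6219045513/3306447184 (U = 188430*(-1/110048) + 40533*(-1/240364) = -94215/55024 - 40533/240364 = -6219045513/3306447184 ≈ -1.8809)
(((-66782 + 85216) + 122782) + (-458/398)²)*(-314617 + U) = (((-66782 + 85216) + 122782) + (-458/398)²)*(-314617 - 6219045513/3306447184) = ((18434 + 122782) + (-458*1/398)²)*(-1040270712734041/3306447184) = (141216 + (-229/199)²)*(-1040270712734041/3306447184) = (141216 + 52441/39601)*(-1040270712734041/3306447184) = (5592347257/39601)*(-1040270712734041/3306447184) = -5817555066895649156875537/130938614933584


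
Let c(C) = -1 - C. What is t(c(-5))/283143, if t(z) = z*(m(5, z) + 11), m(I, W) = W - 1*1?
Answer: 8/40449 ≈ 0.00019778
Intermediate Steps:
m(I, W) = -1 + W (m(I, W) = W - 1 = -1 + W)
t(z) = z*(10 + z) (t(z) = z*((-1 + z) + 11) = z*(10 + z))
t(c(-5))/283143 = ((-1 - 1*(-5))*(10 + (-1 - 1*(-5))))/283143 = ((-1 + 5)*(10 + (-1 + 5)))*(1/283143) = (4*(10 + 4))*(1/283143) = (4*14)*(1/283143) = 56*(1/283143) = 8/40449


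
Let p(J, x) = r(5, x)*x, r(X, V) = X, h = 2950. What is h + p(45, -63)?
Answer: 2635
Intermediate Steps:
p(J, x) = 5*x
h + p(45, -63) = 2950 + 5*(-63) = 2950 - 315 = 2635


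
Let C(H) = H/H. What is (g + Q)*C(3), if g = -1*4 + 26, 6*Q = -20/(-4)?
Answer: 137/6 ≈ 22.833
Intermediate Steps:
Q = ⅚ (Q = (-20/(-4))/6 = (-20*(-¼))/6 = (⅙)*5 = ⅚ ≈ 0.83333)
C(H) = 1
g = 22 (g = -4 + 26 = 22)
(g + Q)*C(3) = (22 + ⅚)*1 = (137/6)*1 = 137/6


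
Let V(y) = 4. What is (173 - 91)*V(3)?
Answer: 328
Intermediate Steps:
(173 - 91)*V(3) = (173 - 91)*4 = 82*4 = 328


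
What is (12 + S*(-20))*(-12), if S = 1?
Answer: 96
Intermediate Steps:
(12 + S*(-20))*(-12) = (12 + 1*(-20))*(-12) = (12 - 20)*(-12) = -8*(-12) = 96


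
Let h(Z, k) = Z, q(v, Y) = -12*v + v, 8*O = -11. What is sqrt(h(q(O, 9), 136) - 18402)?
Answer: I*sqrt(294190)/4 ≈ 135.6*I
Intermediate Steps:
O = -11/8 (O = (1/8)*(-11) = -11/8 ≈ -1.3750)
q(v, Y) = -11*v
sqrt(h(q(O, 9), 136) - 18402) = sqrt(-11*(-11/8) - 18402) = sqrt(121/8 - 18402) = sqrt(-147095/8) = I*sqrt(294190)/4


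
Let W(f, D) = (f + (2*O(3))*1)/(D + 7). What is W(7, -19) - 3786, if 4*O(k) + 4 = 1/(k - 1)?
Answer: -60583/16 ≈ -3786.4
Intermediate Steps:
O(k) = -1 + 1/(4*(-1 + k)) (O(k) = -1 + 1/(4*(k - 1)) = -1 + 1/(4*(-1 + k)))
W(f, D) = (-7/4 + f)/(7 + D) (W(f, D) = (f + (2*((5/4 - 1*3)/(-1 + 3)))*1)/(D + 7) = (f + (2*((5/4 - 3)/2))*1)/(7 + D) = (f + (2*((½)*(-7/4)))*1)/(7 + D) = (f + (2*(-7/8))*1)/(7 + D) = (f - 7/4*1)/(7 + D) = (f - 7/4)/(7 + D) = (-7/4 + f)/(7 + D))
W(7, -19) - 3786 = (-7/4 + 7)/(7 - 19) - 3786 = (21/4)/(-12) - 3786 = -1/12*21/4 - 3786 = -7/16 - 3786 = -60583/16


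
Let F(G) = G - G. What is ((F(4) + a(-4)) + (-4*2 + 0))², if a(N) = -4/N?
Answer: 49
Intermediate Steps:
F(G) = 0
((F(4) + a(-4)) + (-4*2 + 0))² = ((0 - 4/(-4)) + (-4*2 + 0))² = ((0 - 4*(-¼)) + (-8 + 0))² = ((0 + 1) - 8)² = (1 - 8)² = (-7)² = 49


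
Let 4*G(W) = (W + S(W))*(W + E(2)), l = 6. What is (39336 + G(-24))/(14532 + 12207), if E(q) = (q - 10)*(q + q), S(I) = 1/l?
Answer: 119009/80217 ≈ 1.4836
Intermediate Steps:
S(I) = ⅙ (S(I) = 1/6 = ⅙)
E(q) = 2*q*(-10 + q) (E(q) = (-10 + q)*(2*q) = 2*q*(-10 + q))
G(W) = (-32 + W)*(⅙ + W)/4 (G(W) = ((W + ⅙)*(W + 2*2*(-10 + 2)))/4 = ((⅙ + W)*(W + 2*2*(-8)))/4 = ((⅙ + W)*(W - 32))/4 = ((⅙ + W)*(-32 + W))/4 = ((-32 + W)*(⅙ + W))/4 = (-32 + W)*(⅙ + W)/4)
(39336 + G(-24))/(14532 + 12207) = (39336 + (-4/3 - 191/24*(-24) + (¼)*(-24)²))/(14532 + 12207) = (39336 + (-4/3 + 191 + (¼)*576))/26739 = (39336 + (-4/3 + 191 + 144))*(1/26739) = (39336 + 1001/3)*(1/26739) = (119009/3)*(1/26739) = 119009/80217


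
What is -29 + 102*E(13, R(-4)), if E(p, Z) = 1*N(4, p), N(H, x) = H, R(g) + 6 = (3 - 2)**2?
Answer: 379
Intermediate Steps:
R(g) = -5 (R(g) = -6 + (3 - 2)**2 = -6 + 1**2 = -6 + 1 = -5)
E(p, Z) = 4 (E(p, Z) = 1*4 = 4)
-29 + 102*E(13, R(-4)) = -29 + 102*4 = -29 + 408 = 379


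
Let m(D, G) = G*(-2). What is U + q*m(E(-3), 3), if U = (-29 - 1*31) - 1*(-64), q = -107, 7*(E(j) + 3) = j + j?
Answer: 646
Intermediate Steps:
E(j) = -3 + 2*j/7 (E(j) = -3 + (j + j)/7 = -3 + (2*j)/7 = -3 + 2*j/7)
U = 4 (U = (-29 - 31) + 64 = -60 + 64 = 4)
m(D, G) = -2*G
U + q*m(E(-3), 3) = 4 - (-214)*3 = 4 - 107*(-6) = 4 + 642 = 646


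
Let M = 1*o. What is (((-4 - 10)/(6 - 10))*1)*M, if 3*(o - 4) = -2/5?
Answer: 203/15 ≈ 13.533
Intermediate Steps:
o = 58/15 (o = 4 + (-2/5)/3 = 4 + (-2*⅕)/3 = 4 + (⅓)*(-⅖) = 4 - 2/15 = 58/15 ≈ 3.8667)
M = 58/15 (M = 1*(58/15) = 58/15 ≈ 3.8667)
(((-4 - 10)/(6 - 10))*1)*M = (((-4 - 10)/(6 - 10))*1)*(58/15) = (-14/(-4)*1)*(58/15) = (-14*(-¼)*1)*(58/15) = ((7/2)*1)*(58/15) = (7/2)*(58/15) = 203/15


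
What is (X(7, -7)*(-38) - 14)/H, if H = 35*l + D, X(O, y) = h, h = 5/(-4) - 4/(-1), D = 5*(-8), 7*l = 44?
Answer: -79/120 ≈ -0.65833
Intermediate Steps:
l = 44/7 (l = (⅐)*44 = 44/7 ≈ 6.2857)
D = -40
h = 11/4 (h = 5*(-¼) - 4*(-1) = -5/4 + 4 = 11/4 ≈ 2.7500)
X(O, y) = 11/4
H = 180 (H = 35*(44/7) - 40 = 220 - 40 = 180)
(X(7, -7)*(-38) - 14)/H = ((11/4)*(-38) - 14)/180 = (-209/2 - 14)*(1/180) = -237/2*1/180 = -79/120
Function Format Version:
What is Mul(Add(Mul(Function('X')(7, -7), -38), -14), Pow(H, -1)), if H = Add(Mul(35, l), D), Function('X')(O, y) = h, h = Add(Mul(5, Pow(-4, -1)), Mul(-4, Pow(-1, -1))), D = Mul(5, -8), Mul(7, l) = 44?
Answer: Rational(-79, 120) ≈ -0.65833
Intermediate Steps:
l = Rational(44, 7) (l = Mul(Rational(1, 7), 44) = Rational(44, 7) ≈ 6.2857)
D = -40
h = Rational(11, 4) (h = Add(Mul(5, Rational(-1, 4)), Mul(-4, -1)) = Add(Rational(-5, 4), 4) = Rational(11, 4) ≈ 2.7500)
Function('X')(O, y) = Rational(11, 4)
H = 180 (H = Add(Mul(35, Rational(44, 7)), -40) = Add(220, -40) = 180)
Mul(Add(Mul(Function('X')(7, -7), -38), -14), Pow(H, -1)) = Mul(Add(Mul(Rational(11, 4), -38), -14), Pow(180, -1)) = Mul(Add(Rational(-209, 2), -14), Rational(1, 180)) = Mul(Rational(-237, 2), Rational(1, 180)) = Rational(-79, 120)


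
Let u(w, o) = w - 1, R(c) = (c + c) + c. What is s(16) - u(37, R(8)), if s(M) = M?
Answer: -20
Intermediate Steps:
R(c) = 3*c (R(c) = 2*c + c = 3*c)
u(w, o) = -1 + w
s(16) - u(37, R(8)) = 16 - (-1 + 37) = 16 - 1*36 = 16 - 36 = -20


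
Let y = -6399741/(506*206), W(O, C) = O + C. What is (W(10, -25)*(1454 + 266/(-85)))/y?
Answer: 12854800464/36265199 ≈ 354.47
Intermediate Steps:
W(O, C) = C + O
y = -6399741/104236 ≈ -61.397
(W(10, -25)*(1454 + 266/(-85)))/y = ((-25 + 10)*(1454 + 266/(-85)))/(-6399741/104236) = -15*(1454 + 266*(-1/85))*(-104236/6399741) = -15*(1454 - 266/85)*(-104236/6399741) = -15*123324/85*(-104236/6399741) = -369972/17*(-104236/6399741) = 12854800464/36265199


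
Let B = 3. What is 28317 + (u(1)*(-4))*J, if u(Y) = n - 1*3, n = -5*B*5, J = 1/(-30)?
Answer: 141533/5 ≈ 28307.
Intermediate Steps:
J = -1/30 ≈ -0.033333
n = -75 (n = -5*3*5 = -15*5 = -75)
u(Y) = -78 (u(Y) = -75 - 1*3 = -75 - 3 = -78)
28317 + (u(1)*(-4))*J = 28317 - 78*(-4)*(-1/30) = 28317 + 312*(-1/30) = 28317 - 52/5 = 141533/5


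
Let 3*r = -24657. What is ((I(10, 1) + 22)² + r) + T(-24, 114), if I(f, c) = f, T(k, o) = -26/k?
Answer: -86327/12 ≈ -7193.9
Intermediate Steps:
r = -8219 (r = (⅓)*(-24657) = -8219)
((I(10, 1) + 22)² + r) + T(-24, 114) = ((10 + 22)² - 8219) - 26/(-24) = (32² - 8219) - 26*(-1/24) = (1024 - 8219) + 13/12 = -7195 + 13/12 = -86327/12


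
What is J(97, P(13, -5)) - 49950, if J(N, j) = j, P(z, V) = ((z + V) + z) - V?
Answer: -49924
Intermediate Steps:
P(z, V) = 2*z (P(z, V) = ((V + z) + z) - V = (V + 2*z) - V = 2*z)
J(97, P(13, -5)) - 49950 = 2*13 - 49950 = 26 - 49950 = -49924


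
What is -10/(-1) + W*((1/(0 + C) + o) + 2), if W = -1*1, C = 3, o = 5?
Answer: 8/3 ≈ 2.6667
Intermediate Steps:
W = -1
-10/(-1) + W*((1/(0 + C) + o) + 2) = -10/(-1) - ((1/(0 + 3) + 5) + 2) = -10*(-1) - ((1/3 + 5) + 2) = 10 - ((1/3 + 5) + 2) = 10 - (16/3 + 2) = 10 - 1*22/3 = 10 - 22/3 = 8/3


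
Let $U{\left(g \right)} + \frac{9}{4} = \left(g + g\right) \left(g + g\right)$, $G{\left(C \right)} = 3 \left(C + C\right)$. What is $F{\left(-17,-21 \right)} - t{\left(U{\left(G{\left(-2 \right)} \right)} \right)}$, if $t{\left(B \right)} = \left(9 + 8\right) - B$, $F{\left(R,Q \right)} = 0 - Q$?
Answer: $\frac{2311}{4} \approx 577.75$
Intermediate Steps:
$G{\left(C \right)} = 6 C$ ($G{\left(C \right)} = 3 \cdot 2 C = 6 C$)
$F{\left(R,Q \right)} = - Q$
$U{\left(g \right)} = - \frac{9}{4} + 4 g^{2}$ ($U{\left(g \right)} = - \frac{9}{4} + \left(g + g\right) \left(g + g\right) = - \frac{9}{4} + 2 g 2 g = - \frac{9}{4} + 4 g^{2}$)
$t{\left(B \right)} = 17 - B$
$F{\left(-17,-21 \right)} - t{\left(U{\left(G{\left(-2 \right)} \right)} \right)} = \left(-1\right) \left(-21\right) - \left(17 - \left(- \frac{9}{4} + 4 \left(6 \left(-2\right)\right)^{2}\right)\right) = 21 - \left(17 - \left(- \frac{9}{4} + 4 \left(-12\right)^{2}\right)\right) = 21 - \left(17 - \left(- \frac{9}{4} + 4 \cdot 144\right)\right) = 21 - \left(17 - \left(- \frac{9}{4} + 576\right)\right) = 21 - \left(17 - \frac{2295}{4}\right) = 21 - - \frac{2227}{4} = 21 + \frac{2227}{4} = \frac{2311}{4}$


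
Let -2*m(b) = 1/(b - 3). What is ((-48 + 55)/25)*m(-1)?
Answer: 7/200 ≈ 0.035000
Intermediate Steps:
m(b) = -1/(2*(-3 + b)) (m(b) = -1/(2*(b - 3)) = -1/(2*(-3 + b)))
((-48 + 55)/25)*m(-1) = ((-48 + 55)/25)*(-1/(-6 + 2*(-1))) = (7*(1/25))*(-1/(-6 - 2)) = 7*(-1/(-8))/25 = 7*(-1*(-1/8))/25 = (7/25)*(1/8) = 7/200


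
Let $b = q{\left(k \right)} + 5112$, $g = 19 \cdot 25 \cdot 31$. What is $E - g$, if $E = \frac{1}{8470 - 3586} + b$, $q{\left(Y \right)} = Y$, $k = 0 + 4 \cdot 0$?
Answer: $- \frac{46949891}{4884} \approx -9613.0$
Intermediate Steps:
$k = 0$ ($k = 0 + 0 = 0$)
$g = 14725$ ($g = 475 \cdot 31 = 14725$)
$b = 5112$ ($b = 0 + 5112 = 5112$)
$E = \frac{24967009}{4884}$ ($E = \frac{1}{8470 - 3586} + 5112 = \frac{1}{4884} + 5112 = \frac{24967009}{4884} \approx 5112.0$)
$E - g = \frac{24967009}{4884} - 14725 = - \frac{46949891}{4884}$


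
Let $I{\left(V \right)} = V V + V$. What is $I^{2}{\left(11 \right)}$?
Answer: $17424$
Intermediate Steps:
$I{\left(V \right)} = V + V^{2}$ ($I{\left(V \right)} = V^{2} + V = V + V^{2}$)
$I^{2}{\left(11 \right)} = \left(11 \left(1 + 11\right)\right)^{2} = \left(11 \cdot 12\right)^{2} = 132^{2} = 17424$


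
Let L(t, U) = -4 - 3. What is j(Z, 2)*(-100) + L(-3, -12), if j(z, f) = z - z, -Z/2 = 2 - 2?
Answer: -7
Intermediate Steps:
Z = 0 (Z = -2*(2 - 2) = -2*0 = 0)
j(z, f) = 0
L(t, U) = -7
j(Z, 2)*(-100) + L(-3, -12) = 0*(-100) - 7 = 0 - 7 = -7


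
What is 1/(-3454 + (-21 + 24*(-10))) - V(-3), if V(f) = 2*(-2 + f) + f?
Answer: 48294/3715 ≈ 13.000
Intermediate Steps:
V(f) = -4 + 3*f (V(f) = (-4 + 2*f) + f = -4 + 3*f)
1/(-3454 + (-21 + 24*(-10))) - V(-3) = 1/(-3454 + (-21 + 24*(-10))) - (-4 + 3*(-3)) = 1/(-3454 + (-21 - 240)) - (-4 - 9) = 1/(-3454 - 261) - 1*(-13) = 1/(-3715) + 13 = -1/3715 + 13 = 48294/3715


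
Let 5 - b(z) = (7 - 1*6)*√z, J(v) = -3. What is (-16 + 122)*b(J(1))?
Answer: 530 - 106*I*√3 ≈ 530.0 - 183.6*I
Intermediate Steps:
b(z) = 5 - √z (b(z) = 5 - (7 - 1*6)*√z = 5 - (7 - 6)*√z = 5 - √z)
(-16 + 122)*b(J(1)) = (-16 + 122)*(5 - √(-3)) = 106*(5 - I*√3) = 530 - 106*I*√3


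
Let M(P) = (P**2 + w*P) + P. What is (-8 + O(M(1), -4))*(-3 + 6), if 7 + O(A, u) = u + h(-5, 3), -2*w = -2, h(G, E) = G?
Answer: -72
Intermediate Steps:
w = 1 (w = -1/2*(-2) = 1)
M(P) = P**2 + 2*P (M(P) = (P**2 + 1*P) + P = (P**2 + P) + P = (P + P**2) + P = P**2 + 2*P)
O(A, u) = -12 + u (O(A, u) = -7 + (u - 5) = -7 + (-5 + u) = -12 + u)
(-8 + O(M(1), -4))*(-3 + 6) = (-8 + (-12 - 4))*(-3 + 6) = (-8 - 16)*3 = -24*3 = -72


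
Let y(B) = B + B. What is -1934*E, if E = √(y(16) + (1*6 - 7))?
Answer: -1934*√31 ≈ -10768.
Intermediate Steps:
y(B) = 2*B
E = √31 (E = √(2*16 + (1*6 - 7)) = √(32 + (6 - 7)) = √(32 - 1) = √31 ≈ 5.5678)
-1934*E = -1934*√31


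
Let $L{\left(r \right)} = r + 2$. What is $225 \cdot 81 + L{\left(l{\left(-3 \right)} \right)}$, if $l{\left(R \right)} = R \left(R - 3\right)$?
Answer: $18245$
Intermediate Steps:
$l{\left(R \right)} = R \left(-3 + R\right)$
$L{\left(r \right)} = 2 + r$
$225 \cdot 81 + L{\left(l{\left(-3 \right)} \right)} = 225 \cdot 81 - \left(-2 + 3 \left(-3 - 3\right)\right) = 18225 + \left(2 - -18\right) = 18225 + \left(2 + 18\right) = 18225 + 20 = 18245$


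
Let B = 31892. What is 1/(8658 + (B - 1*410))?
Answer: 1/40140 ≈ 2.4913e-5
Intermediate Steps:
1/(8658 + (B - 1*410)) = 1/(8658 + (31892 - 1*410)) = 1/(8658 + (31892 - 410)) = 1/(8658 + 31482) = 1/40140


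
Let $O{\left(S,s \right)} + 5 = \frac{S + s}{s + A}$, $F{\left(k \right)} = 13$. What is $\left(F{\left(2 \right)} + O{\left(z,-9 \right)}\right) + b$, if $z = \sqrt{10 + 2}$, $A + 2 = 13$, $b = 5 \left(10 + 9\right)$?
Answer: $\frac{197}{2} + \sqrt{3} \approx 100.23$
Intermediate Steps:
$b = 95$ ($b = 5 \cdot 19 = 95$)
$A = 11$ ($A = -2 + 13 = 11$)
$z = 2 \sqrt{3}$ ($z = \sqrt{12} = 2 \sqrt{3} \approx 3.4641$)
$O{\left(S,s \right)} = -5 + \frac{S + s}{11 + s}$ ($O{\left(S,s \right)} = -5 + \frac{S + s}{s + 11} = -5 + \frac{S + s}{11 + s}$)
$\left(F{\left(2 \right)} + O{\left(z,-9 \right)}\right) + b = \left(13 + \frac{-55 + 2 \sqrt{3} - -36}{11 - 9}\right) + 95 = \left(13 + \frac{-55 + 2 \sqrt{3} + 36}{2}\right) + 95 = \left(13 + \frac{-19 + 2 \sqrt{3}}{2}\right) + 95 = \left(13 - \left(\frac{19}{2} - \sqrt{3}\right)\right) + 95 = \left(\frac{7}{2} + \sqrt{3}\right) + 95 = \frac{197}{2} + \sqrt{3}$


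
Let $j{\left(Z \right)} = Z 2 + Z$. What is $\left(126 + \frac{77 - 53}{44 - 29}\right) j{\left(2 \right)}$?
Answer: $\frac{3828}{5} \approx 765.6$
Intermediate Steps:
$j{\left(Z \right)} = 3 Z$ ($j{\left(Z \right)} = 2 Z + Z = 3 Z$)
$\left(126 + \frac{77 - 53}{44 - 29}\right) j{\left(2 \right)} = \left(126 + \frac{77 - 53}{44 - 29}\right) 3 \cdot 2 = \left(126 + \frac{24}{15}\right) 6 = \left(126 + 24 \cdot \frac{1}{15}\right) 6 = \left(126 + \frac{8}{5}\right) 6 = \frac{638}{5} \cdot 6 = \frac{3828}{5}$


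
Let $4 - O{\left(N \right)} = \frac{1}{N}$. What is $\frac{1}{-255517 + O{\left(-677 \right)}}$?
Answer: $- \frac{677}{172982300} \approx -3.9137 \cdot 10^{-6}$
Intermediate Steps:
$O{\left(N \right)} = 4 - \frac{1}{N}$
$\frac{1}{-255517 + O{\left(-677 \right)}} = \frac{1}{-255517 + \left(4 - \frac{1}{-677}\right)} = \frac{1}{-255517 + \left(4 - - \frac{1}{677}\right)} = \frac{1}{-255517 + \left(4 + \frac{1}{677}\right)} = \frac{1}{-255517 + \frac{2709}{677}} = \frac{1}{- \frac{172982300}{677}} = - \frac{677}{172982300}$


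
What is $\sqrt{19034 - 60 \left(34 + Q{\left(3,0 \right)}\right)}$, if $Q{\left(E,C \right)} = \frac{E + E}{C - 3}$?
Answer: $\sqrt{17114} \approx 130.82$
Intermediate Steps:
$Q{\left(E,C \right)} = \frac{2 E}{-3 + C}$
$\sqrt{19034 - 60 \left(34 + Q{\left(3,0 \right)}\right)} = \sqrt{19034 - 60 \left(34 + 2 \cdot 3 \frac{1}{-3 + 0}\right)} = \sqrt{19034 - 60 \left(34 + 2 \cdot 3 \frac{1}{-3}\right)} = \sqrt{19034 - 60 \left(34 + 2 \cdot 3 \left(- \frac{1}{3}\right)\right)} = \sqrt{19034 - 60 \left(34 - 2\right)} = \sqrt{19034 - 1920} = \sqrt{17114}$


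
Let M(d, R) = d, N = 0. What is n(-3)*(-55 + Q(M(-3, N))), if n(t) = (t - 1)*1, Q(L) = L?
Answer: 232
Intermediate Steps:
n(t) = -1 + t (n(t) = (-1 + t)*1 = -1 + t)
n(-3)*(-55 + Q(M(-3, N))) = (-1 - 3)*(-55 - 3) = -4*(-58) = 232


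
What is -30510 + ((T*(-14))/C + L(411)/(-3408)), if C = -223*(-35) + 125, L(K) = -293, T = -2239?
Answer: -412218511871/13512720 ≈ -30506.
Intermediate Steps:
C = 7930 (C = 7805 + 125 = 7930)
-30510 + ((T*(-14))/C + L(411)/(-3408)) = -30510 + (-2239*(-14)/7930 - 293/(-3408)) = -30510 + (31346*(1/7930) - 293*(-1/3408)) = -30510 + (15673/3965 + 293/3408) = -30510 + 54575329/13512720 = -412218511871/13512720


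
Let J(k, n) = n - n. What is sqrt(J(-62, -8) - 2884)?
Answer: 2*I*sqrt(721) ≈ 53.703*I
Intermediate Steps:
J(k, n) = 0
sqrt(J(-62, -8) - 2884) = sqrt(0 - 2884) = sqrt(-2884) = 2*I*sqrt(721)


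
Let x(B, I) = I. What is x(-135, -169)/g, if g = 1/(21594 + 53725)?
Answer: -12728911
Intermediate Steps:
g = 1/75319 ≈ 1.3277e-5
x(-135, -169)/g = -169/1/75319 = -169*75319 = -12728911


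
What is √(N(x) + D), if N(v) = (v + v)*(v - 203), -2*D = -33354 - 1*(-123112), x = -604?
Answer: √929977 ≈ 964.35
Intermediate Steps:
D = -44879 (D = -(-33354 - 1*(-123112))/2 = -(-33354 + 123112)/2 = -½*89758 = -44879)
N(v) = 2*v*(-203 + v) (N(v) = (2*v)*(-203 + v) = 2*v*(-203 + v))
√(N(x) + D) = √(2*(-604)*(-203 - 604) - 44879) = √(2*(-604)*(-807) - 44879) = √(974856 - 44879) = √929977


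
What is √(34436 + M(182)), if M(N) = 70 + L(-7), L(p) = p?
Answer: √34499 ≈ 185.74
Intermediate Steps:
M(N) = 63 (M(N) = 70 - 7 = 63)
√(34436 + M(182)) = √(34436 + 63) = √34499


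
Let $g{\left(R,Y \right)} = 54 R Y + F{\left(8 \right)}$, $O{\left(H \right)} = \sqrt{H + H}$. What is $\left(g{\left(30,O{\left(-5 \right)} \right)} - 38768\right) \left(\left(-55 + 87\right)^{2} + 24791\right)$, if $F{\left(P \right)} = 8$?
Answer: $-1000589400 + 41820300 i \sqrt{10} \approx -1.0006 \cdot 10^{9} + 1.3225 \cdot 10^{8} i$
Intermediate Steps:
$O{\left(H \right)} = \sqrt{2} \sqrt{H}$ ($O{\left(H \right)} = \sqrt{2 H} = \sqrt{2} \sqrt{H}$)
$g{\left(R,Y \right)} = 8 + 54 R Y$ ($g{\left(R,Y \right)} = 54 R Y + 8 = 8 + 54 R Y$)
$\left(g{\left(30,O{\left(-5 \right)} \right)} - 38768\right) \left(\left(-55 + 87\right)^{2} + 24791\right) = \left(\left(8 + 54 \cdot 30 \sqrt{2} \sqrt{-5}\right) - 38768\right) \left(\left(-55 + 87\right)^{2} + 24791\right) = \left(\left(8 + 54 \cdot 30 \sqrt{2} i \sqrt{5}\right) - 38768\right) \left(32^{2} + 24791\right) = \left(\left(8 + 54 \cdot 30 i \sqrt{10}\right) - 38768\right) \left(1024 + 24791\right) = \left(\left(8 + 1620 i \sqrt{10}\right) - 38768\right) 25815 = \left(-38760 + 1620 i \sqrt{10}\right) 25815 = -1000589400 + 41820300 i \sqrt{10}$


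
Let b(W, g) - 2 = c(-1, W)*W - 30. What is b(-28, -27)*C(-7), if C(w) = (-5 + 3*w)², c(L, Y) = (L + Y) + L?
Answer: 548912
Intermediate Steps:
c(L, Y) = Y + 2*L
b(W, g) = -28 + W*(-2 + W) (b(W, g) = 2 + ((W + 2*(-1))*W - 30) = 2 + ((W - 2)*W - 30) = 2 + ((-2 + W)*W - 30) = 2 + (W*(-2 + W) - 30) = 2 + (-30 + W*(-2 + W)) = -28 + W*(-2 + W))
b(-28, -27)*C(-7) = (-28 - 28*(-2 - 28))*(-5 + 3*(-7))² = (-28 - 28*(-30))*(-5 - 21)² = (-28 + 840)*(-26)² = 812*676 = 548912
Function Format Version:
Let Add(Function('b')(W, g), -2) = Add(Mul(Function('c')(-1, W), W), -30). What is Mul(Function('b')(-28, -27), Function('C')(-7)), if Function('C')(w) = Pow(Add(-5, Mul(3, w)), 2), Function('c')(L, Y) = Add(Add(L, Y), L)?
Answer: 548912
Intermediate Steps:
Function('c')(L, Y) = Add(Y, Mul(2, L))
Function('b')(W, g) = Add(-28, Mul(W, Add(-2, W))) (Function('b')(W, g) = Add(2, Add(Mul(Add(W, Mul(2, -1)), W), -30)) = Add(2, Add(Mul(Add(W, -2), W), -30)) = Add(2, Add(Mul(Add(-2, W), W), -30)) = Add(2, Add(Mul(W, Add(-2, W)), -30)) = Add(2, Add(-30, Mul(W, Add(-2, W)))) = Add(-28, Mul(W, Add(-2, W))))
Mul(Function('b')(-28, -27), Function('C')(-7)) = Mul(Add(-28, Mul(-28, Add(-2, -28))), Pow(Add(-5, Mul(3, -7)), 2)) = Mul(Add(-28, Mul(-28, -30)), Pow(Add(-5, -21), 2)) = Mul(Add(-28, 840), Pow(-26, 2)) = Mul(812, 676) = 548912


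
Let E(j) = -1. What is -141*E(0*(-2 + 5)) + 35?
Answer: 176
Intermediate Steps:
-141*E(0*(-2 + 5)) + 35 = -141*(-1) + 35 = 141 + 35 = 176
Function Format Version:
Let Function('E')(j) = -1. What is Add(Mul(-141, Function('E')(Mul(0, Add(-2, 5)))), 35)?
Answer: 176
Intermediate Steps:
Add(Mul(-141, Function('E')(Mul(0, Add(-2, 5)))), 35) = Add(Mul(-141, -1), 35) = Add(141, 35) = 176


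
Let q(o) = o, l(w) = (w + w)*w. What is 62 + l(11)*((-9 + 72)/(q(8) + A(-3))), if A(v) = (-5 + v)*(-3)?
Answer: 8615/16 ≈ 538.44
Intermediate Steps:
l(w) = 2*w**2 (l(w) = (2*w)*w = 2*w**2)
A(v) = 15 - 3*v
62 + l(11)*((-9 + 72)/(q(8) + A(-3))) = 62 + (2*11**2)*((-9 + 72)/(8 + (15 - 3*(-3)))) = 62 + (2*121)*(63/(8 + (15 + 9))) = 62 + 242*(63/(8 + 24)) = 62 + 242*(63/32) = 62 + 7623/16 = 8615/16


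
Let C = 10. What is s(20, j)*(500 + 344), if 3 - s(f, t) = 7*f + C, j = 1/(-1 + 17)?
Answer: -124068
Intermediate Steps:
j = 1/16 ≈ 0.062500
s(f, t) = -7 - 7*f (s(f, t) = 3 - (7*f + 10) = 3 - (10 + 7*f) = 3 + (-10 - 7*f) = -7 - 7*f)
s(20, j)*(500 + 344) = (-7 - 7*20)*(500 + 344) = (-7 - 140)*844 = -147*844 = -124068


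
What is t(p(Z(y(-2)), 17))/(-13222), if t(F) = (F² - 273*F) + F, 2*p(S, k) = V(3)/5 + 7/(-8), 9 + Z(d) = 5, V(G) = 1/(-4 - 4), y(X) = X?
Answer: -49041/5288800 ≈ -0.0092726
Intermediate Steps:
V(G) = -⅛ (V(G) = 1/(-8) = -⅛)
Z(d) = -4 (Z(d) = -9 + 5 = -4)
p(S, k) = -9/20 (p(S, k) = (-⅛/5 + 7/(-8))/2 = (-⅛*⅕ + 7*(-⅛))/2 = (-1/40 - 7/8)/2 = (½)*(-9/10) = -9/20)
t(F) = F² - 272*F
t(p(Z(y(-2)), 17))/(-13222) = -9*(-272 - 9/20)/20/(-13222) = -9/20*(-5449/20)*(-1/13222) = (49041/400)*(-1/13222) = -49041/5288800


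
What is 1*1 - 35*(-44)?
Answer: 1541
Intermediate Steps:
1*1 - 35*(-44) = 1 + 1540 = 1541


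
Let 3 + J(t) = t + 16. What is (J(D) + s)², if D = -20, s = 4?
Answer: 9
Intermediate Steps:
J(t) = 13 + t (J(t) = -3 + (t + 16) = -3 + (16 + t) = 13 + t)
(J(D) + s)² = ((13 - 20) + 4)² = (-7 + 4)² = (-3)² = 9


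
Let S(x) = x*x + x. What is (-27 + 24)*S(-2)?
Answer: -6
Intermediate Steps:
S(x) = x + x**2 (S(x) = x**2 + x = x + x**2)
(-27 + 24)*S(-2) = (-27 + 24)*(-2*(1 - 2)) = -(-6)*(-1) = -3*2 = -6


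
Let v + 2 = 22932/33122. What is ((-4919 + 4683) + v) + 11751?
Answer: 190678259/16561 ≈ 11514.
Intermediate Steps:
v = -21656/16561 (v = -2 + 22932/33122 = -2 + 22932*(1/33122) = -2 + 11466/16561 = -21656/16561 ≈ -1.3076)
((-4919 + 4683) + v) + 11751 = ((-4919 + 4683) - 21656/16561) + 11751 = (-236 - 21656/16561) + 11751 = -3930052/16561 + 11751 = 190678259/16561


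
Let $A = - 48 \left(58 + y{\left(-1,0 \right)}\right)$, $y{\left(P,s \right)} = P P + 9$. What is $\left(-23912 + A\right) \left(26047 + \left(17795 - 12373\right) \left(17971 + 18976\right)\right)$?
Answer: $-5444784458856$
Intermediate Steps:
$y{\left(P,s \right)} = 9 + P^{2}$ ($y{\left(P,s \right)} = P^{2} + 9 = 9 + P^{2}$)
$A = -3264$ ($A = - 48 \left(58 + \left(9 + \left(-1\right)^{2}\right)\right) = - 48 \left(58 + \left(9 + 1\right)\right) = - 48 \left(58 + 10\right) = \left(-48\right) 68 = -3264$)
$\left(-23912 + A\right) \left(26047 + \left(17795 - 12373\right) \left(17971 + 18976\right)\right) = \left(-23912 - 3264\right) \left(26047 + \left(17795 - 12373\right) \left(17971 + 18976\right)\right) = - 27176 \left(26047 + 5422 \cdot 36947\right) = - 27176 \left(26047 + 200326634\right) = \left(-27176\right) 200352681 = -5444784458856$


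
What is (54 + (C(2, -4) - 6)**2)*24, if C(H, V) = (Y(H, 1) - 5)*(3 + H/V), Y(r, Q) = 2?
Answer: 5670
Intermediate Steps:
C(H, V) = -9 - 3*H/V (C(H, V) = (2 - 5)*(3 + H/V) = -3*(3 + H/V) = -9 - 3*H/V)
(54 + (C(2, -4) - 6)**2)*24 = (54 + ((-9 - 3*2/(-4)) - 6)**2)*24 = (54 + ((-9 - 3*2*(-1/4)) - 6)**2)*24 = (54 + ((-9 + 3/2) - 6)**2)*24 = (54 + (-15/2 - 6)**2)*24 = (54 + (-27/2)**2)*24 = (54 + 729/4)*24 = (945/4)*24 = 5670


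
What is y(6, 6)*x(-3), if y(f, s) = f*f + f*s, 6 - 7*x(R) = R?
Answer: 648/7 ≈ 92.571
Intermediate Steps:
x(R) = 6/7 - R/7
y(f, s) = f**2 + f*s
y(6, 6)*x(-3) = (6*(6 + 6))*(6/7 - 1/7*(-3)) = (6*12)*(6/7 + 3/7) = 72*(9/7) = 648/7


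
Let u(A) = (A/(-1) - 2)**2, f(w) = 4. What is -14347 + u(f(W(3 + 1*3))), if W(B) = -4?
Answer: -14311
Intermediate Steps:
u(A) = (-2 - A)**2 (u(A) = (A*(-1) - 2)**2 = (-A - 2)**2 = (-2 - A)**2)
-14347 + u(f(W(3 + 1*3))) = -14347 + (2 + 4)**2 = -14347 + 6**2 = -14347 + 36 = -14311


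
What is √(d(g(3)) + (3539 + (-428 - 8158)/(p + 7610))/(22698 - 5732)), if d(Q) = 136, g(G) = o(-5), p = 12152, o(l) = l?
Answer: √956985064439413953/83820523 ≈ 11.671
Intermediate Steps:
g(G) = -5
√(d(g(3)) + (3539 + (-428 - 8158)/(p + 7610))/(22698 - 5732)) = √(136 + (3539 + (-428 - 8158)/(12152 + 7610))/(22698 - 5732)) = √(136 + (3539 - 8586/19762)/16966) = √(136 + (3539 - 8586*1/19762)*(1/16966)) = √(136 + (3539 - 4293/9881)*(1/16966)) = √(136 + (34964566/9881)*(1/16966)) = √(136 + 17482283/83820523) = √(11417073411/83820523) = √956985064439413953/83820523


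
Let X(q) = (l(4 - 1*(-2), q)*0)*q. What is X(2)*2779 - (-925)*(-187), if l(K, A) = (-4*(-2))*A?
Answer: -172975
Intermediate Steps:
l(K, A) = 8*A
X(q) = 0 (X(q) = ((8*q)*0)*q = 0*q = 0)
X(2)*2779 - (-925)*(-187) = 0*2779 - (-925)*(-187) = 0 - 1*172975 = 0 - 172975 = -172975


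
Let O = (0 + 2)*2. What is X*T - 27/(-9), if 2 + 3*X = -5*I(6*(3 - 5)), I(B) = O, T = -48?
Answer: 355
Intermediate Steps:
O = 4 (O = 2*2 = 4)
I(B) = 4
X = -22/3 (X = -⅔ + (-5*4)/3 = -⅔ + (⅓)*(-20) = -⅔ - 20/3 = -22/3 ≈ -7.3333)
X*T - 27/(-9) = -22/3*(-48) - 27/(-9) = 352 - 27*(-⅑) = 352 + 3 = 355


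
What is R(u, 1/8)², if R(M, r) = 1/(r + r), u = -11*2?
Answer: 16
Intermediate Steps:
u = -22
R(M, r) = 1/(2*r)
R(u, 1/8)² = (1/(2*(1/8)))² = (1/(2*(⅛)))² = ((½)*8)² = 4² = 16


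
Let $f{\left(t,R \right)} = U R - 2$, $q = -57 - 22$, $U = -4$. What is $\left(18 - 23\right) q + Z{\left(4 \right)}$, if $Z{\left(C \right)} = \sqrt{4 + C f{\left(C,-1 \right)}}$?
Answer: $395 + 2 \sqrt{3} \approx 398.46$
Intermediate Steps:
$q = -79$ ($q = -57 - 22 = -79$)
$f{\left(t,R \right)} = -2 - 4 R$ ($f{\left(t,R \right)} = - 4 R - 2 = -2 - 4 R$)
$Z{\left(C \right)} = \sqrt{4 + 2 C}$ ($Z{\left(C \right)} = \sqrt{4 + C \left(-2 - -4\right)} = \sqrt{4 + C \left(-2 + 4\right)} = \sqrt{4 + C 2} = \sqrt{4 + 2 C}$)
$\left(18 - 23\right) q + Z{\left(4 \right)} = \left(18 - 23\right) \left(-79\right) + \sqrt{4 + 2 \cdot 4} = \left(-5\right) \left(-79\right) + \sqrt{4 + 8} = 395 + \sqrt{12} = 395 + 2 \sqrt{3}$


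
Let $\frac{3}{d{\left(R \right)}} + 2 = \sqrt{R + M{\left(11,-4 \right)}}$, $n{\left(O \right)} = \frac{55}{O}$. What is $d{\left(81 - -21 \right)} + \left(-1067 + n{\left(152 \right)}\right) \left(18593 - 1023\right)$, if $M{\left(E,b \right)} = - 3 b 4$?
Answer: $- \frac{103974138117}{5548} + \frac{15 \sqrt{6}}{146} \approx -1.8741 \cdot 10^{7}$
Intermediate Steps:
$M{\left(E,b \right)} = - 12 b$
$d{\left(R \right)} = \frac{3}{-2 + \sqrt{48 + R}}$ ($d{\left(R \right)} = \frac{3}{-2 + \sqrt{R - -48}} = \frac{3}{-2 + \sqrt{R + 48}} = \frac{3}{-2 + \sqrt{48 + R}}$)
$d{\left(81 - -21 \right)} + \left(-1067 + n{\left(152 \right)}\right) \left(18593 - 1023\right) = \frac{3}{-2 + \sqrt{48 + \left(81 - -21\right)}} + \left(-1067 + \frac{55}{152}\right) \left(18593 - 1023\right) = \frac{3}{-2 + \sqrt{48 + \left(81 + 21\right)}} + \left(-1067 + 55 \cdot \frac{1}{152}\right) 17570 = \frac{3}{-2 + \sqrt{48 + 102}} + \left(-1067 + \frac{55}{152}\right) 17570 = \frac{3}{-2 + \sqrt{150}} - \frac{1424303265}{76} = \frac{3}{-2 + 5 \sqrt{6}} - \frac{1424303265}{76} = - \frac{1424303265}{76} + \frac{3}{-2 + 5 \sqrt{6}}$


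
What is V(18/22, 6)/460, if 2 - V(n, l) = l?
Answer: -1/115 ≈ -0.0086956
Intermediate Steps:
V(n, l) = 2 - l
V(18/22, 6)/460 = (2 - 1*6)/460 = (2 - 6)*(1/460) = -4*1/460 = -1/115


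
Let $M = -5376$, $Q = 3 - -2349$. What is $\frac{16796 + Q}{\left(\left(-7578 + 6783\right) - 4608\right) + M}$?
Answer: $- \frac{19148}{10779} \approx -1.7764$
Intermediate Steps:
$Q = 2352$ ($Q = 3 + 2349 = 2352$)
$\frac{16796 + Q}{\left(\left(-7578 + 6783\right) - 4608\right) + M} = \frac{16796 + 2352}{\left(\left(-7578 + 6783\right) - 4608\right) - 5376} = \frac{19148}{\left(-795 - 4608\right) - 5376} = \frac{19148}{-5403 - 5376} = \frac{19148}{-10779} = 19148 \left(- \frac{1}{10779}\right) = - \frac{19148}{10779}$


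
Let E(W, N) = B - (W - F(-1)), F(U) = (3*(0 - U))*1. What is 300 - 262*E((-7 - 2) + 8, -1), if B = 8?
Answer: -2844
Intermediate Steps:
F(U) = -3*U (F(U) = (3*(-U))*1 = -3*U*1 = -3*U)
E(W, N) = 11 - W (E(W, N) = 8 - (W - (-3)*(-1)) = 8 - (W - 1*3) = 8 - (W - 3) = 8 - (-3 + W) = 8 + (3 - W) = 11 - W)
300 - 262*E((-7 - 2) + 8, -1) = 300 - 262*(11 - ((-7 - 2) + 8)) = 300 - 262*(11 - (-9 + 8)) = 300 - 262*(11 - 1*(-1)) = 300 - 262*(11 + 1) = 300 - 262*12 = 300 - 3144 = -2844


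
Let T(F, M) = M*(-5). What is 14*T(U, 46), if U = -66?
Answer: -3220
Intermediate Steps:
T(F, M) = -5*M
14*T(U, 46) = 14*(-5*46) = 14*(-230) = -3220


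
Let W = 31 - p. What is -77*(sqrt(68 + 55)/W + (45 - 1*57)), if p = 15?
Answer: 924 - 77*sqrt(123)/16 ≈ 870.63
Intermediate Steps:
W = 16 (W = 31 - 1*15 = 31 - 15 = 16)
-77*(sqrt(68 + 55)/W + (45 - 1*57)) = -77*(sqrt(68 + 55)/16 + (45 - 1*57)) = -77*(sqrt(123)*(1/16) + (45 - 57)) = -77*(sqrt(123)/16 - 12) = -77*(-12 + sqrt(123)/16) = 924 - 77*sqrt(123)/16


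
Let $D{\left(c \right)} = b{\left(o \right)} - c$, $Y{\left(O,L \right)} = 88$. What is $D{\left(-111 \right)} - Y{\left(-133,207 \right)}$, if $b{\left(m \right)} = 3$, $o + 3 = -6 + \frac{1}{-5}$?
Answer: $26$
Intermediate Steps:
$o = - \frac{46}{5}$ ($o = -3 - \left(6 - \frac{1}{-5}\right) = -3 - \frac{31}{5} = - \frac{46}{5} \approx -9.2$)
$D{\left(c \right)} = 3 - c$
$D{\left(-111 \right)} - Y{\left(-133,207 \right)} = \left(3 - -111\right) - 88 = \left(3 + 111\right) - 88 = 114 - 88 = 26$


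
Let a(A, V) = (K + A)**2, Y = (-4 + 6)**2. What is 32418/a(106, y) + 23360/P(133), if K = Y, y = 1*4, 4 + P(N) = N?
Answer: 143418961/780450 ≈ 183.76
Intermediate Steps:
P(N) = -4 + N
y = 4
Y = 4 (Y = 2**2 = 4)
K = 4
a(A, V) = (4 + A)**2
32418/a(106, y) + 23360/P(133) = 32418/((4 + 106)**2) + 23360/(-4 + 133) = 32418/(110**2) + 23360/129 = 32418/12100 + 23360*(1/129) = 32418*(1/12100) + 23360/129 = 16209/6050 + 23360/129 = 143418961/780450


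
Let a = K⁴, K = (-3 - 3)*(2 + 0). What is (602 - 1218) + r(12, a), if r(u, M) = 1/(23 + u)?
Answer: -21559/35 ≈ -615.97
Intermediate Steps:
K = -12 (K = -6*2 = -12)
a = 20736 (a = (-12)⁴ = 20736)
(602 - 1218) + r(12, a) = (602 - 1218) + 1/(23 + 12) = -616 + 1/35 = -21559/35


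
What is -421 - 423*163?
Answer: -69370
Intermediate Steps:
-421 - 423*163 = -421 - 68949 = -69370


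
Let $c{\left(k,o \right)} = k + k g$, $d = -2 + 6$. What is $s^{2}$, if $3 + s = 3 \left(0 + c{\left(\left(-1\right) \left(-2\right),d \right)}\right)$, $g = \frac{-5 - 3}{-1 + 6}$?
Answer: $\frac{1089}{25} \approx 43.56$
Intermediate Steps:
$g = - \frac{8}{5} \approx -1.6$
$d = 4$
$c{\left(k,o \right)} = - \frac{3 k}{5}$ ($c{\left(k,o \right)} = k + k \left(- \frac{8}{5}\right) = k - \frac{8 k}{5} = - \frac{3 k}{5}$)
$s = - \frac{33}{5}$ ($s = -3 + 3 \left(0 - \frac{3 \left(\left(-1\right) \left(-2\right)\right)}{5}\right) = -3 + 3 \left(0 - \frac{6}{5}\right) = -3 + 3 \left(- \frac{6}{5}\right) = -3 - \frac{18}{5} = - \frac{33}{5} \approx -6.6$)
$s^{2} = \left(- \frac{33}{5}\right)^{2} = \frac{1089}{25}$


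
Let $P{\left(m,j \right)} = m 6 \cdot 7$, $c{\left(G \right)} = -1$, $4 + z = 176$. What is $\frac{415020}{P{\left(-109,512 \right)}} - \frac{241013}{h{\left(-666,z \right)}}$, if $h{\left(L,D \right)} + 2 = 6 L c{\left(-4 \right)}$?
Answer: $- \frac{460157899}{3047422} \approx -151.0$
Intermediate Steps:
$z = 172$ ($z = -4 + 176 = 172$)
$P{\left(m,j \right)} = 42 m$ ($P{\left(m,j \right)} = 6 m 7 = 42 m$)
$h{\left(L,D \right)} = -2 - 6 L$ ($h{\left(L,D \right)} = -2 + 6 L \left(-1\right) = -2 - 6 L$)
$\frac{415020}{P{\left(-109,512 \right)}} - \frac{241013}{h{\left(-666,z \right)}} = \frac{415020}{42 \left(-109\right)} - \frac{241013}{-2 - -3996} = \frac{415020}{-4578} - \frac{241013}{-2 + 3996} = 415020 \left(- \frac{1}{4578}\right) - \frac{241013}{3994} = - \frac{69170}{763} - \frac{241013}{3994} = - \frac{460157899}{3047422}$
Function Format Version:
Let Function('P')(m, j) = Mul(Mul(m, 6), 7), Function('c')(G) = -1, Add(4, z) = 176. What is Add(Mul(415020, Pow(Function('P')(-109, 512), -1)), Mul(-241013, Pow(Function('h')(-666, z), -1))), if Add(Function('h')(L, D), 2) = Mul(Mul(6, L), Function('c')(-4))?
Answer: Rational(-460157899, 3047422) ≈ -151.00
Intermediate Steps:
z = 172 (z = Add(-4, 176) = 172)
Function('P')(m, j) = Mul(42, m) (Function('P')(m, j) = Mul(Mul(6, m), 7) = Mul(42, m))
Function('h')(L, D) = Add(-2, Mul(-6, L)) (Function('h')(L, D) = Add(-2, Mul(Mul(6, L), -1)) = Add(-2, Mul(-6, L)))
Add(Mul(415020, Pow(Function('P')(-109, 512), -1)), Mul(-241013, Pow(Function('h')(-666, z), -1))) = Add(Mul(415020, Pow(Mul(42, -109), -1)), Mul(-241013, Pow(Add(-2, Mul(-6, -666)), -1))) = Add(Mul(415020, Pow(-4578, -1)), Mul(-241013, Pow(Add(-2, 3996), -1))) = Add(Mul(415020, Rational(-1, 4578)), Mul(-241013, Pow(3994, -1))) = Add(Rational(-69170, 763), Mul(-241013, Rational(1, 3994))) = Add(Rational(-69170, 763), Rational(-241013, 3994)) = Rational(-460157899, 3047422)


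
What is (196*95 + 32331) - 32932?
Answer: 18019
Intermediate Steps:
(196*95 + 32331) - 32932 = (18620 + 32331) - 32932 = 50951 - 32932 = 18019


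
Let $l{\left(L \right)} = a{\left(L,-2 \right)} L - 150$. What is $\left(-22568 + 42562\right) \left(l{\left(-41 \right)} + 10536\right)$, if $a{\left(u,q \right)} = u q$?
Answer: $140437856$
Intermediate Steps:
$a{\left(u,q \right)} = q u$
$l{\left(L \right)} = -150 - 2 L^{2}$ ($l{\left(L \right)} = - 2 L L - 150 = - 2 L^{2} - 150 = -150 - 2 L^{2}$)
$\left(-22568 + 42562\right) \left(l{\left(-41 \right)} + 10536\right) = \left(-22568 + 42562\right) \left(\left(-150 - 2 \left(-41\right)^{2}\right) + 10536\right) = 19994 \left(\left(-150 - 3362\right) + 10536\right) = 19994 \left(-3512 + 10536\right) = 19994 \cdot 7024 = 140437856$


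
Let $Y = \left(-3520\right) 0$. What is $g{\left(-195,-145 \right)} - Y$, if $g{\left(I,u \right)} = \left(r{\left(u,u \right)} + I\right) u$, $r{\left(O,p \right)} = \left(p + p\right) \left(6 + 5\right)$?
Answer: $490825$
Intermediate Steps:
$r{\left(O,p \right)} = 22 p$ ($r{\left(O,p \right)} = 2 p 11 = 22 p$)
$Y = 0$
$g{\left(I,u \right)} = u \left(I + 22 u\right)$ ($g{\left(I,u \right)} = \left(22 u + I\right) u = \left(I + 22 u\right) u = u \left(I + 22 u\right)$)
$g{\left(-195,-145 \right)} - Y = - 145 \left(-195 + 22 \left(-145\right)\right) - 0 = - 145 \left(-195 - 3190\right) + 0 = \left(-145\right) \left(-3385\right) + 0 = 490825 + 0 = 490825$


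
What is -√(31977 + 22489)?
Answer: -√54466 ≈ -233.38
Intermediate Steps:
-√(31977 + 22489) = -√54466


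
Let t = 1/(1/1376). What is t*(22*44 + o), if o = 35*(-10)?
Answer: 850368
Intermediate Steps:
o = -350
t = 1376 (t = 1/(1/1376) = 1376)
t*(22*44 + o) = 1376*(22*44 - 350) = 1376*(968 - 350) = 1376*618 = 850368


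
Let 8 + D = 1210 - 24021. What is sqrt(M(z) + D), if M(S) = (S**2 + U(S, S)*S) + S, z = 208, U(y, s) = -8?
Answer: sqrt(18989) ≈ 137.80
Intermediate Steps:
D = -22819 (D = -8 + (1210 - 24021) = -8 - 22811 = -22819)
M(S) = S**2 - 7*S (M(S) = (S**2 - 8*S) + S = S**2 - 7*S)
sqrt(M(z) + D) = sqrt(208*(-7 + 208) - 22819) = sqrt(208*201 - 22819) = sqrt(41808 - 22819) = sqrt(18989)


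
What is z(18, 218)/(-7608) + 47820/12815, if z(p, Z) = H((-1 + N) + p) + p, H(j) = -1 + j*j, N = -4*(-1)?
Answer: 35794529/9749652 ≈ 3.6714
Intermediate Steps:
N = 4
H(j) = -1 + j²
z(p, Z) = -1 + p + (3 + p)² (z(p, Z) = (-1 + ((-1 + 4) + p)²) + p = (-1 + (3 + p)²) + p = -1 + p + (3 + p)²)
z(18, 218)/(-7608) + 47820/12815 = (-1 + 18 + (3 + 18)²)/(-7608) + 47820/12815 = (-1 + 18 + 21²)*(-1/7608) + 47820*(1/12815) = (-1 + 18 + 441)*(-1/7608) + 9564/2563 = 458*(-1/7608) + 9564/2563 = -229/3804 + 9564/2563 = 35794529/9749652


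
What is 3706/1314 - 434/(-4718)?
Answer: 644828/221409 ≈ 2.9124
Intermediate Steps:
3706/1314 - 434/(-4718) = 3706*(1/1314) - 434*(-1/4718) = 1853/657 + 31/337 = 644828/221409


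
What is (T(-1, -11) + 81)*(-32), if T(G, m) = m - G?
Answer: -2272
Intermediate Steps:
(T(-1, -11) + 81)*(-32) = ((-11 - 1*(-1)) + 81)*(-32) = ((-11 + 1) + 81)*(-32) = (-10 + 81)*(-32) = 71*(-32) = -2272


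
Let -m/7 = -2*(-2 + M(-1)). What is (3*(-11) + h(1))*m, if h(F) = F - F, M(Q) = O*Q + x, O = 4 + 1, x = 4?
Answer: 1386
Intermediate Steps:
O = 5
M(Q) = 4 + 5*Q (M(Q) = 5*Q + 4 = 4 + 5*Q)
h(F) = 0
m = -42 (m = -(-14)*(-2 + (4 + 5*(-1))) = -(-14)*(-2 + (4 - 5)) = -(-14)*(-2 - 1) = -(-14)*(-3) = -7*6 = -42)
(3*(-11) + h(1))*m = (3*(-11) + 0)*(-42) = (-33 + 0)*(-42) = -33*(-42) = 1386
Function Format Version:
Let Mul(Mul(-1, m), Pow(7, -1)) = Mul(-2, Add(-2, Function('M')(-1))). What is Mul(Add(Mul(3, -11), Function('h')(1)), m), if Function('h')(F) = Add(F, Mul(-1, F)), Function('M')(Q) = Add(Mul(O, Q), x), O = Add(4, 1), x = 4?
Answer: 1386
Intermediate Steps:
O = 5
Function('M')(Q) = Add(4, Mul(5, Q)) (Function('M')(Q) = Add(Mul(5, Q), 4) = Add(4, Mul(5, Q)))
Function('h')(F) = 0
m = -42 (m = Mul(-7, Mul(-2, Add(-2, Add(4, Mul(5, -1))))) = Mul(-7, Mul(-2, Add(-2, Add(4, -5)))) = Mul(-7, Mul(-2, Add(-2, -1))) = Mul(-7, Mul(-2, -3)) = Mul(-7, 6) = -42)
Mul(Add(Mul(3, -11), Function('h')(1)), m) = Mul(Add(Mul(3, -11), 0), -42) = Mul(Add(-33, 0), -42) = Mul(-33, -42) = 1386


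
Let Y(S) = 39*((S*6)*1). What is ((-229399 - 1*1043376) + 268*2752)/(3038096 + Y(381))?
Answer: -535239/3127250 ≈ -0.17115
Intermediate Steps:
Y(S) = 234*S (Y(S) = 39*((6*S)*1) = 39*(6*S) = 234*S)
((-229399 - 1*1043376) + 268*2752)/(3038096 + Y(381)) = ((-229399 - 1*1043376) + 268*2752)/(3038096 + 234*381) = ((-229399 - 1043376) + 737536)/(3038096 + 89154) = (-1272775 + 737536)/3127250 = -535239*1/3127250 = -535239/3127250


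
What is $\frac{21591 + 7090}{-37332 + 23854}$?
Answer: $- \frac{1247}{586} \approx -2.128$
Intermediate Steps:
$\frac{21591 + 7090}{-37332 + 23854} = \frac{28681}{-13478} = 28681 \left(- \frac{1}{13478}\right) = - \frac{1247}{586}$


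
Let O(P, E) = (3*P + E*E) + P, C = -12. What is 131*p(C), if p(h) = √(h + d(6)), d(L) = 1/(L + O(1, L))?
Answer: 131*I*√25346/46 ≈ 453.39*I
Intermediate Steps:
O(P, E) = E² + 4*P (O(P, E) = (3*P + E²) + P = (E² + 3*P) + P = E² + 4*P)
d(L) = 1/(4 + L + L²) (d(L) = 1/(L + (L² + 4*1)) = 1/(L + (L² + 4)) = 1/(L + (4 + L²)) = 1/(4 + L + L²))
p(h) = √(1/46 + h) (p(h) = √(h + 1/(4 + 6 + 6²)) = √(h + 1/(4 + 6 + 36)) = √(h + 1/46) = √(1/46 + h))
131*p(C) = 131*(√(46 + 2116*(-12))/46) = 131*(√(46 - 25392)/46) = 131*(√(-25346)/46) = 131*((I*√25346)/46) = 131*(I*√25346/46) = 131*I*√25346/46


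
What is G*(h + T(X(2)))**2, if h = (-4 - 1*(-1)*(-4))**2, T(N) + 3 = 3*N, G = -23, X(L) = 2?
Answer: -103247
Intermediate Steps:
T(N) = -3 + 3*N
h = 64 (h = (-4 + 1*(-4))**2 = (-4 - 4)**2 = (-8)**2 = 64)
G*(h + T(X(2)))**2 = -23*(64 + (-3 + 3*2))**2 = -23*(64 + (-3 + 6))**2 = -23*(64 + 3)**2 = -23*67**2 = -23*4489 = -103247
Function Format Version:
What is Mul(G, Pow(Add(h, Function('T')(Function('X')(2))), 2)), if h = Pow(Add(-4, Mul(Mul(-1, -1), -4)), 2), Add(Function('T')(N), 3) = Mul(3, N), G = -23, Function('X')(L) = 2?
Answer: -103247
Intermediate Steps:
Function('T')(N) = Add(-3, Mul(3, N))
h = 64 (h = Pow(Add(-4, Mul(1, -4)), 2) = Pow(Add(-4, -4), 2) = Pow(-8, 2) = 64)
Mul(G, Pow(Add(h, Function('T')(Function('X')(2))), 2)) = Mul(-23, Pow(Add(64, Add(-3, Mul(3, 2))), 2)) = Mul(-23, Pow(Add(64, Add(-3, 6)), 2)) = Mul(-23, Pow(Add(64, 3), 2)) = Mul(-23, Pow(67, 2)) = Mul(-23, 4489) = -103247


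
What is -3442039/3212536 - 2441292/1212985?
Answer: -12017880112927/3896757979960 ≈ -3.0841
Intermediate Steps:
-3442039/3212536 - 2441292/1212985 = -12017880112927/3896757979960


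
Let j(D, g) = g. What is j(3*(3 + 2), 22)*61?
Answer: 1342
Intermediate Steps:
j(3*(3 + 2), 22)*61 = 22*61 = 1342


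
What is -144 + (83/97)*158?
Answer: -854/97 ≈ -8.8041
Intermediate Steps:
-144 + (83/97)*158 = -144 + 13114/97 = -854/97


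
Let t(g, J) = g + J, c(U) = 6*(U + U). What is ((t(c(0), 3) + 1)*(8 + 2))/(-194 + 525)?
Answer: 40/331 ≈ 0.12085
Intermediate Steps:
c(U) = 12*U (c(U) = 6*(2*U) = 12*U)
t(g, J) = J + g
((t(c(0), 3) + 1)*(8 + 2))/(-194 + 525) = (((3 + 12*0) + 1)*(8 + 2))/(-194 + 525) = (((3 + 0) + 1)*10)/331 = ((3 + 1)*10)*(1/331) = (4*10)*(1/331) = 40*(1/331) = 40/331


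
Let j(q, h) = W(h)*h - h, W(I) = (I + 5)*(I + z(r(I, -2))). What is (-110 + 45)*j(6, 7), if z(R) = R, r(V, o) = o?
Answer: -26845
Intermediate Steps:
W(I) = (-2 + I)*(5 + I) (W(I) = (I + 5)*(I - 2) = (5 + I)*(-2 + I) = (-2 + I)*(5 + I))
j(q, h) = -h + h*(-10 + h² + 3*h) (j(q, h) = (-10 + h² + 3*h)*h - h = h*(-10 + h² + 3*h) - h = -h + h*(-10 + h² + 3*h))
(-110 + 45)*j(6, 7) = (-110 + 45)*(7*(-11 + 7² + 3*7)) = -455*(-11 + 49 + 21) = -455*59 = -65*413 = -26845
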